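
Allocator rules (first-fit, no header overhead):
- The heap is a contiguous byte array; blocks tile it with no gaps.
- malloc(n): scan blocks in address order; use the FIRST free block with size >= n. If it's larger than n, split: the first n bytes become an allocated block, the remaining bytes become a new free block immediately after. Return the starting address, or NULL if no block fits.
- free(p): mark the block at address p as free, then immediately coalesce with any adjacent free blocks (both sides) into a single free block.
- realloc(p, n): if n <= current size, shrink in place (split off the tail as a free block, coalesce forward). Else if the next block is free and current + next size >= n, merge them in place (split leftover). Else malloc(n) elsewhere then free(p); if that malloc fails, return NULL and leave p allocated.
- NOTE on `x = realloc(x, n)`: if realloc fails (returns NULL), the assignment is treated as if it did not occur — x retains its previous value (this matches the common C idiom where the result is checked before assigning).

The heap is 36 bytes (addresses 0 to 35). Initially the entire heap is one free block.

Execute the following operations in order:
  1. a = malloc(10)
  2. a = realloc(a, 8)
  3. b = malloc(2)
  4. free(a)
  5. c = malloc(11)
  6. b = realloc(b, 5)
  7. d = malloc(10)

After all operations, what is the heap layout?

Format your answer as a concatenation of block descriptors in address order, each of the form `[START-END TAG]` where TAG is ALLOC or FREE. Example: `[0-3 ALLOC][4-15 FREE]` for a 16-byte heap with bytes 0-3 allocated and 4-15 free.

Answer: [0-4 ALLOC][5-9 FREE][10-20 ALLOC][21-30 ALLOC][31-35 FREE]

Derivation:
Op 1: a = malloc(10) -> a = 0; heap: [0-9 ALLOC][10-35 FREE]
Op 2: a = realloc(a, 8) -> a = 0; heap: [0-7 ALLOC][8-35 FREE]
Op 3: b = malloc(2) -> b = 8; heap: [0-7 ALLOC][8-9 ALLOC][10-35 FREE]
Op 4: free(a) -> (freed a); heap: [0-7 FREE][8-9 ALLOC][10-35 FREE]
Op 5: c = malloc(11) -> c = 10; heap: [0-7 FREE][8-9 ALLOC][10-20 ALLOC][21-35 FREE]
Op 6: b = realloc(b, 5) -> b = 0; heap: [0-4 ALLOC][5-9 FREE][10-20 ALLOC][21-35 FREE]
Op 7: d = malloc(10) -> d = 21; heap: [0-4 ALLOC][5-9 FREE][10-20 ALLOC][21-30 ALLOC][31-35 FREE]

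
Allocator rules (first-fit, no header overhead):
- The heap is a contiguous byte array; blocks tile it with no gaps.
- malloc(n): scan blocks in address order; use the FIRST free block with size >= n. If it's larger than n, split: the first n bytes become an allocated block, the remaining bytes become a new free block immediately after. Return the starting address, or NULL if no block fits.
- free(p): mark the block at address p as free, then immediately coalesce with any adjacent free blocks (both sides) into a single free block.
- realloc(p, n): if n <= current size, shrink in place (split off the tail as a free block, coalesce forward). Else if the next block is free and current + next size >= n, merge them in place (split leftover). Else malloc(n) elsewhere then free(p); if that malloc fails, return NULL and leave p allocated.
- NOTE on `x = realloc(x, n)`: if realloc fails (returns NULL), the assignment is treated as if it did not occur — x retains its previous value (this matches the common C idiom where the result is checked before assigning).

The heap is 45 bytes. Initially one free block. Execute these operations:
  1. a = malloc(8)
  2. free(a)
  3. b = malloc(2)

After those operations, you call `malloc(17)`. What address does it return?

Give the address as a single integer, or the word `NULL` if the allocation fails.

Answer: 2

Derivation:
Op 1: a = malloc(8) -> a = 0; heap: [0-7 ALLOC][8-44 FREE]
Op 2: free(a) -> (freed a); heap: [0-44 FREE]
Op 3: b = malloc(2) -> b = 0; heap: [0-1 ALLOC][2-44 FREE]
malloc(17): first-fit scan over [0-1 ALLOC][2-44 FREE] -> 2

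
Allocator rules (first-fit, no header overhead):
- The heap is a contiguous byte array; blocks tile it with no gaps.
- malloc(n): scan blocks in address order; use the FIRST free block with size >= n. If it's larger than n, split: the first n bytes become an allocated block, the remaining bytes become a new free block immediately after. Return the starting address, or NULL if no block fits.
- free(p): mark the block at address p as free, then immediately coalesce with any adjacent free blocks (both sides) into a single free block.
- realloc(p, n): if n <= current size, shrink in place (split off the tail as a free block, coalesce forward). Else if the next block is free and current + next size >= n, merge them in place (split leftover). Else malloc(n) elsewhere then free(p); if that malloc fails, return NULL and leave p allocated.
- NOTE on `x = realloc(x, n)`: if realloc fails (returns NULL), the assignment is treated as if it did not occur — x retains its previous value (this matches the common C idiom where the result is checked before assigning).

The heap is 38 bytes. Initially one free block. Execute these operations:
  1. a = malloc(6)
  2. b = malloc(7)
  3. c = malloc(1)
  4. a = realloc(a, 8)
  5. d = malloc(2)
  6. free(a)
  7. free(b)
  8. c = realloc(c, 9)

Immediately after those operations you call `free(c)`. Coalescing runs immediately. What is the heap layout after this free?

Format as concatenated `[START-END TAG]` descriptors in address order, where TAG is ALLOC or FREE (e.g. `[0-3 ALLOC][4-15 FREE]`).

Answer: [0-1 ALLOC][2-37 FREE]

Derivation:
Op 1: a = malloc(6) -> a = 0; heap: [0-5 ALLOC][6-37 FREE]
Op 2: b = malloc(7) -> b = 6; heap: [0-5 ALLOC][6-12 ALLOC][13-37 FREE]
Op 3: c = malloc(1) -> c = 13; heap: [0-5 ALLOC][6-12 ALLOC][13-13 ALLOC][14-37 FREE]
Op 4: a = realloc(a, 8) -> a = 14; heap: [0-5 FREE][6-12 ALLOC][13-13 ALLOC][14-21 ALLOC][22-37 FREE]
Op 5: d = malloc(2) -> d = 0; heap: [0-1 ALLOC][2-5 FREE][6-12 ALLOC][13-13 ALLOC][14-21 ALLOC][22-37 FREE]
Op 6: free(a) -> (freed a); heap: [0-1 ALLOC][2-5 FREE][6-12 ALLOC][13-13 ALLOC][14-37 FREE]
Op 7: free(b) -> (freed b); heap: [0-1 ALLOC][2-12 FREE][13-13 ALLOC][14-37 FREE]
Op 8: c = realloc(c, 9) -> c = 13; heap: [0-1 ALLOC][2-12 FREE][13-21 ALLOC][22-37 FREE]
free(c): c = 13 -> block [13-21 ALLOC]; mark free, coalesce with adjacent free neighbors -> [0-1 ALLOC][2-37 FREE]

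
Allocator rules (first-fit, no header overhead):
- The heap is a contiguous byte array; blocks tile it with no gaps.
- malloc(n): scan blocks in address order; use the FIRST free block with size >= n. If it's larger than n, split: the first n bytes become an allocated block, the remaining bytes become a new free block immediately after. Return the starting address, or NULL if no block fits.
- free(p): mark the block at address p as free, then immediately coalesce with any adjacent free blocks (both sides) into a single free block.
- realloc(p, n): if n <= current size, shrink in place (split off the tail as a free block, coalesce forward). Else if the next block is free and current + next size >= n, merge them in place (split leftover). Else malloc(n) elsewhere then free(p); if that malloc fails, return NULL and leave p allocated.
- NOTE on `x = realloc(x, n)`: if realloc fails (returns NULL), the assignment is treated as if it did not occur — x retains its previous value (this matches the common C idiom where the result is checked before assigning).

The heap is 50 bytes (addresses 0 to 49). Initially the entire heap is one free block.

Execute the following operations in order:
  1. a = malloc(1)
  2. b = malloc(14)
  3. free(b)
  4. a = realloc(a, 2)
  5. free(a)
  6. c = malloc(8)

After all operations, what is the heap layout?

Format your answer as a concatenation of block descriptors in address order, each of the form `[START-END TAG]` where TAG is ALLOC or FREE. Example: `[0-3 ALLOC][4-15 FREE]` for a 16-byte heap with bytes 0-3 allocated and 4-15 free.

Op 1: a = malloc(1) -> a = 0; heap: [0-0 ALLOC][1-49 FREE]
Op 2: b = malloc(14) -> b = 1; heap: [0-0 ALLOC][1-14 ALLOC][15-49 FREE]
Op 3: free(b) -> (freed b); heap: [0-0 ALLOC][1-49 FREE]
Op 4: a = realloc(a, 2) -> a = 0; heap: [0-1 ALLOC][2-49 FREE]
Op 5: free(a) -> (freed a); heap: [0-49 FREE]
Op 6: c = malloc(8) -> c = 0; heap: [0-7 ALLOC][8-49 FREE]

Answer: [0-7 ALLOC][8-49 FREE]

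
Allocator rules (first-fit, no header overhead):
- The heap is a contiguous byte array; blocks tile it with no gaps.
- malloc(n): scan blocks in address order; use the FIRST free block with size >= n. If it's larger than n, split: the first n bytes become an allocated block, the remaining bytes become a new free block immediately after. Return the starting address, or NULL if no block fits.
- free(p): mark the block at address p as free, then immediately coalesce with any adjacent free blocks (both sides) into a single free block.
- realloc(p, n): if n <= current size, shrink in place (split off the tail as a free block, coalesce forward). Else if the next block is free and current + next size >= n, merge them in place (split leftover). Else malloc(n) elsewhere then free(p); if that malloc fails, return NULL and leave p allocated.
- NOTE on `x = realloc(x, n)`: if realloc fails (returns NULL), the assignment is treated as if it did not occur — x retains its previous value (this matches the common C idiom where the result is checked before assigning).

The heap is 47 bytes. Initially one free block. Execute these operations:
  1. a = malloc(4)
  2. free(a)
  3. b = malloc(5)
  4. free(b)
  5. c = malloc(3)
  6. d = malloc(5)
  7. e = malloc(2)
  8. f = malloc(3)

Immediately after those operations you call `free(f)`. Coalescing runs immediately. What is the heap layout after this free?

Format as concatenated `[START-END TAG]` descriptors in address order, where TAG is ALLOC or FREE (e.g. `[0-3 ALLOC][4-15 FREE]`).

Answer: [0-2 ALLOC][3-7 ALLOC][8-9 ALLOC][10-46 FREE]

Derivation:
Op 1: a = malloc(4) -> a = 0; heap: [0-3 ALLOC][4-46 FREE]
Op 2: free(a) -> (freed a); heap: [0-46 FREE]
Op 3: b = malloc(5) -> b = 0; heap: [0-4 ALLOC][5-46 FREE]
Op 4: free(b) -> (freed b); heap: [0-46 FREE]
Op 5: c = malloc(3) -> c = 0; heap: [0-2 ALLOC][3-46 FREE]
Op 6: d = malloc(5) -> d = 3; heap: [0-2 ALLOC][3-7 ALLOC][8-46 FREE]
Op 7: e = malloc(2) -> e = 8; heap: [0-2 ALLOC][3-7 ALLOC][8-9 ALLOC][10-46 FREE]
Op 8: f = malloc(3) -> f = 10; heap: [0-2 ALLOC][3-7 ALLOC][8-9 ALLOC][10-12 ALLOC][13-46 FREE]
free(f): f = 10 -> block [10-12 ALLOC]; mark free, coalesce with adjacent free neighbors -> [0-2 ALLOC][3-7 ALLOC][8-9 ALLOC][10-46 FREE]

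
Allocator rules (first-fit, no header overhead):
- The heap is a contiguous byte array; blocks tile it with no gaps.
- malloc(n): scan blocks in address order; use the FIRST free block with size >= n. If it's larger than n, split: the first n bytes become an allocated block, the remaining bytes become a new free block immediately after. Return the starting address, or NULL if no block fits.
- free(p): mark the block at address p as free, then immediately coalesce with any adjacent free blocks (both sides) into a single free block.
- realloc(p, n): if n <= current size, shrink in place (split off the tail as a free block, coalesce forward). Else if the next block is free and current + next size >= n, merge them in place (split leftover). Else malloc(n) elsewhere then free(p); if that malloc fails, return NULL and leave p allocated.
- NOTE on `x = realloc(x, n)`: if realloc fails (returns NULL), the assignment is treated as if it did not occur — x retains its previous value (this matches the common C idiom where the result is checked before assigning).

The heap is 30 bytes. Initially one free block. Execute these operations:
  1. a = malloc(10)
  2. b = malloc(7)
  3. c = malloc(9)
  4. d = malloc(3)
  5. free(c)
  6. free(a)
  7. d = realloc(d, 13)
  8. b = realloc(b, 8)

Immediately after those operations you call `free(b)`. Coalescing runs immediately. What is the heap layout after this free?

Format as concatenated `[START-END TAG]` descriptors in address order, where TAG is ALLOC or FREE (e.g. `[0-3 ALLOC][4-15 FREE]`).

Op 1: a = malloc(10) -> a = 0; heap: [0-9 ALLOC][10-29 FREE]
Op 2: b = malloc(7) -> b = 10; heap: [0-9 ALLOC][10-16 ALLOC][17-29 FREE]
Op 3: c = malloc(9) -> c = 17; heap: [0-9 ALLOC][10-16 ALLOC][17-25 ALLOC][26-29 FREE]
Op 4: d = malloc(3) -> d = 26; heap: [0-9 ALLOC][10-16 ALLOC][17-25 ALLOC][26-28 ALLOC][29-29 FREE]
Op 5: free(c) -> (freed c); heap: [0-9 ALLOC][10-16 ALLOC][17-25 FREE][26-28 ALLOC][29-29 FREE]
Op 6: free(a) -> (freed a); heap: [0-9 FREE][10-16 ALLOC][17-25 FREE][26-28 ALLOC][29-29 FREE]
Op 7: d = realloc(d, 13) -> NULL (d unchanged); heap: [0-9 FREE][10-16 ALLOC][17-25 FREE][26-28 ALLOC][29-29 FREE]
Op 8: b = realloc(b, 8) -> b = 10; heap: [0-9 FREE][10-17 ALLOC][18-25 FREE][26-28 ALLOC][29-29 FREE]
free(b): b = 10 -> block [10-17 ALLOC]; mark free, coalesce with adjacent free neighbors -> [0-25 FREE][26-28 ALLOC][29-29 FREE]

Answer: [0-25 FREE][26-28 ALLOC][29-29 FREE]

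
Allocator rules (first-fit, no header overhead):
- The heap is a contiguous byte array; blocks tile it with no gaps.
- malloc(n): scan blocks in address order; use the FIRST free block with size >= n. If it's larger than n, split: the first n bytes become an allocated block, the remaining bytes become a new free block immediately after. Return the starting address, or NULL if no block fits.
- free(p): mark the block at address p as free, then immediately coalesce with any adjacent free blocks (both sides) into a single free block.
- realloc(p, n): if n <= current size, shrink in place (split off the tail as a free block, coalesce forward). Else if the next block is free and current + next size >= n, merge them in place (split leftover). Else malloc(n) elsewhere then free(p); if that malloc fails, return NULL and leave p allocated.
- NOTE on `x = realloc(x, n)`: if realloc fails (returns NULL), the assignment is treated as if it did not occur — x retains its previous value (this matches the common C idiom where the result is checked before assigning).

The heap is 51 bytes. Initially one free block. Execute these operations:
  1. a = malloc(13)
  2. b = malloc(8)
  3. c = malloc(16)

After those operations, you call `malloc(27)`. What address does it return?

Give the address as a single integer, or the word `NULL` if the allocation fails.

Op 1: a = malloc(13) -> a = 0; heap: [0-12 ALLOC][13-50 FREE]
Op 2: b = malloc(8) -> b = 13; heap: [0-12 ALLOC][13-20 ALLOC][21-50 FREE]
Op 3: c = malloc(16) -> c = 21; heap: [0-12 ALLOC][13-20 ALLOC][21-36 ALLOC][37-50 FREE]
malloc(27): first-fit scan over [0-12 ALLOC][13-20 ALLOC][21-36 ALLOC][37-50 FREE] -> NULL

Answer: NULL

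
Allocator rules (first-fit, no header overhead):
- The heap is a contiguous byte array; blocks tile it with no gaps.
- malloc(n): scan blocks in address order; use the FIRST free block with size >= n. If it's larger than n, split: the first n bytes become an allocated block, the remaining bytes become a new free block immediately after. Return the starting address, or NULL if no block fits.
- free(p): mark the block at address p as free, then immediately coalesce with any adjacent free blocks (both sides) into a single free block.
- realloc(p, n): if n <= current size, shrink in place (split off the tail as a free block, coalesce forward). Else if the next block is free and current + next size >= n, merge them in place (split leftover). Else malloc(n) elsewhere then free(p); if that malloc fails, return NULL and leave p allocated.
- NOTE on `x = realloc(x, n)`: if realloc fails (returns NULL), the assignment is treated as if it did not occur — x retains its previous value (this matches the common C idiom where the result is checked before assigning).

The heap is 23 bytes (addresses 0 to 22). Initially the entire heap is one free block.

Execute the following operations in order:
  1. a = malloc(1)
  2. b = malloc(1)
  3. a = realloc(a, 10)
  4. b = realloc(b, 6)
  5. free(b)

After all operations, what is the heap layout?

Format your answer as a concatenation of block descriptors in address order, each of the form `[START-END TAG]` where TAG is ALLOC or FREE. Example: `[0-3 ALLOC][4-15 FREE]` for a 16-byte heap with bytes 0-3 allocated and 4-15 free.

Op 1: a = malloc(1) -> a = 0; heap: [0-0 ALLOC][1-22 FREE]
Op 2: b = malloc(1) -> b = 1; heap: [0-0 ALLOC][1-1 ALLOC][2-22 FREE]
Op 3: a = realloc(a, 10) -> a = 2; heap: [0-0 FREE][1-1 ALLOC][2-11 ALLOC][12-22 FREE]
Op 4: b = realloc(b, 6) -> b = 12; heap: [0-1 FREE][2-11 ALLOC][12-17 ALLOC][18-22 FREE]
Op 5: free(b) -> (freed b); heap: [0-1 FREE][2-11 ALLOC][12-22 FREE]

Answer: [0-1 FREE][2-11 ALLOC][12-22 FREE]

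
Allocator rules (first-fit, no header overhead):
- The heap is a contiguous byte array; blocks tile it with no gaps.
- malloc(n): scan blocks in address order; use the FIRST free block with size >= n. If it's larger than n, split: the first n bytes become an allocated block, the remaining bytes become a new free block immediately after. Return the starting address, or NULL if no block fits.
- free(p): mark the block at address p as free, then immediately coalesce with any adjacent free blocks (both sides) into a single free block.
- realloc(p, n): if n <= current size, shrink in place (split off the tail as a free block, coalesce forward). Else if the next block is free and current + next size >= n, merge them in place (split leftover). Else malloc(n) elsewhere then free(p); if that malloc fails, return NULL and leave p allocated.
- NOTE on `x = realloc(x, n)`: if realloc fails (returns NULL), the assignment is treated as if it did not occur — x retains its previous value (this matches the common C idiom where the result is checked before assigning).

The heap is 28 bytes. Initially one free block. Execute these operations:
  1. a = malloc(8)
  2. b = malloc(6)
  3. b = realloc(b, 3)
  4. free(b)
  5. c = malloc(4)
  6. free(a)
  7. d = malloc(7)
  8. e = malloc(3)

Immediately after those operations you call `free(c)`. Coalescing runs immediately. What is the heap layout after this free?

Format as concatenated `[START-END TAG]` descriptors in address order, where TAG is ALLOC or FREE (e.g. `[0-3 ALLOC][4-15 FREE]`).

Answer: [0-6 ALLOC][7-11 FREE][12-14 ALLOC][15-27 FREE]

Derivation:
Op 1: a = malloc(8) -> a = 0; heap: [0-7 ALLOC][8-27 FREE]
Op 2: b = malloc(6) -> b = 8; heap: [0-7 ALLOC][8-13 ALLOC][14-27 FREE]
Op 3: b = realloc(b, 3) -> b = 8; heap: [0-7 ALLOC][8-10 ALLOC][11-27 FREE]
Op 4: free(b) -> (freed b); heap: [0-7 ALLOC][8-27 FREE]
Op 5: c = malloc(4) -> c = 8; heap: [0-7 ALLOC][8-11 ALLOC][12-27 FREE]
Op 6: free(a) -> (freed a); heap: [0-7 FREE][8-11 ALLOC][12-27 FREE]
Op 7: d = malloc(7) -> d = 0; heap: [0-6 ALLOC][7-7 FREE][8-11 ALLOC][12-27 FREE]
Op 8: e = malloc(3) -> e = 12; heap: [0-6 ALLOC][7-7 FREE][8-11 ALLOC][12-14 ALLOC][15-27 FREE]
free(c): c = 8 -> block [8-11 ALLOC]; mark free, coalesce with adjacent free neighbors -> [0-6 ALLOC][7-11 FREE][12-14 ALLOC][15-27 FREE]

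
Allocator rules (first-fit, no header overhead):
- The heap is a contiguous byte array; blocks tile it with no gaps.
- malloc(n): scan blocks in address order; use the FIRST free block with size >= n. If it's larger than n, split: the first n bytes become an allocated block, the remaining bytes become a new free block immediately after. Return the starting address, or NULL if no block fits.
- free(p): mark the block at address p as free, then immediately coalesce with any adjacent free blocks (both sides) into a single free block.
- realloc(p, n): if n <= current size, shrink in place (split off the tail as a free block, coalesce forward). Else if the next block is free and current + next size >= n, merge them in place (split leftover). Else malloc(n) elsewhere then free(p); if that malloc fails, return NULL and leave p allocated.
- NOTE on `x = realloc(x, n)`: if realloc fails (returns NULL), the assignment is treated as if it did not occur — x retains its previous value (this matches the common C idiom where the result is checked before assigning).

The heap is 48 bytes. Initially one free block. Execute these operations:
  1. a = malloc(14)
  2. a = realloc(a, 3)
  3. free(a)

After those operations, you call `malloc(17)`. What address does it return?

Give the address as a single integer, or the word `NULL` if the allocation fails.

Answer: 0

Derivation:
Op 1: a = malloc(14) -> a = 0; heap: [0-13 ALLOC][14-47 FREE]
Op 2: a = realloc(a, 3) -> a = 0; heap: [0-2 ALLOC][3-47 FREE]
Op 3: free(a) -> (freed a); heap: [0-47 FREE]
malloc(17): first-fit scan over [0-47 FREE] -> 0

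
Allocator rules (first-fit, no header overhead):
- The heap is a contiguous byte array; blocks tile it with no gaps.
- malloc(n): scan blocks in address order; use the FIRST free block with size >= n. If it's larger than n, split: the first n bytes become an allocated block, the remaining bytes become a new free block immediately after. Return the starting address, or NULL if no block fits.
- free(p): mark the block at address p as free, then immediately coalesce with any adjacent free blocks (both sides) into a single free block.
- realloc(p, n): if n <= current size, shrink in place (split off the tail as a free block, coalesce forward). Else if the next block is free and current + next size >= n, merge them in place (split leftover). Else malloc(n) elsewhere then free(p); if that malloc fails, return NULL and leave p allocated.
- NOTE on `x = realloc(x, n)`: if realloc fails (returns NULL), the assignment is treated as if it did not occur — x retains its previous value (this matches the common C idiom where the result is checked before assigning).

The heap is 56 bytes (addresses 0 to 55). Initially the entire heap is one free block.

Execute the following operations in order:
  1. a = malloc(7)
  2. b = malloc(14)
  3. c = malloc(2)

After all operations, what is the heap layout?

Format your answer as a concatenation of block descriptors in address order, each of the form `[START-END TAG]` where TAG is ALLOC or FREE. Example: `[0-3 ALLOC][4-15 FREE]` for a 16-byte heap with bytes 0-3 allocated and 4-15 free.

Answer: [0-6 ALLOC][7-20 ALLOC][21-22 ALLOC][23-55 FREE]

Derivation:
Op 1: a = malloc(7) -> a = 0; heap: [0-6 ALLOC][7-55 FREE]
Op 2: b = malloc(14) -> b = 7; heap: [0-6 ALLOC][7-20 ALLOC][21-55 FREE]
Op 3: c = malloc(2) -> c = 21; heap: [0-6 ALLOC][7-20 ALLOC][21-22 ALLOC][23-55 FREE]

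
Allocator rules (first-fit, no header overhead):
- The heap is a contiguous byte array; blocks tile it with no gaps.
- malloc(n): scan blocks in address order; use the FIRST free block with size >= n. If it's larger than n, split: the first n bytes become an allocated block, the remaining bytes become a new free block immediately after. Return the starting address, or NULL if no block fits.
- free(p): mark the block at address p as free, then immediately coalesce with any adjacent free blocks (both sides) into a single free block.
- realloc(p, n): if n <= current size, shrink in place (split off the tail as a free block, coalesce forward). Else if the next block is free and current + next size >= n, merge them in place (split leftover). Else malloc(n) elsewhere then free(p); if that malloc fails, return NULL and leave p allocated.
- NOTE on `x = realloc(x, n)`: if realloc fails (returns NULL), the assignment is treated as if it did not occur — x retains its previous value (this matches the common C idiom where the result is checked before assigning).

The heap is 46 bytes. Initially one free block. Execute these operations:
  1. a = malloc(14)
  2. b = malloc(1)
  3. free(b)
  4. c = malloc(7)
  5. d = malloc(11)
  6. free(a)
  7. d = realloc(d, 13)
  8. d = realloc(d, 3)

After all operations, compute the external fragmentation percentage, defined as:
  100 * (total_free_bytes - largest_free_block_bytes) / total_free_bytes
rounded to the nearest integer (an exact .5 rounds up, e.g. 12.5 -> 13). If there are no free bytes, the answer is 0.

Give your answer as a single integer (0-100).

Op 1: a = malloc(14) -> a = 0; heap: [0-13 ALLOC][14-45 FREE]
Op 2: b = malloc(1) -> b = 14; heap: [0-13 ALLOC][14-14 ALLOC][15-45 FREE]
Op 3: free(b) -> (freed b); heap: [0-13 ALLOC][14-45 FREE]
Op 4: c = malloc(7) -> c = 14; heap: [0-13 ALLOC][14-20 ALLOC][21-45 FREE]
Op 5: d = malloc(11) -> d = 21; heap: [0-13 ALLOC][14-20 ALLOC][21-31 ALLOC][32-45 FREE]
Op 6: free(a) -> (freed a); heap: [0-13 FREE][14-20 ALLOC][21-31 ALLOC][32-45 FREE]
Op 7: d = realloc(d, 13) -> d = 21; heap: [0-13 FREE][14-20 ALLOC][21-33 ALLOC][34-45 FREE]
Op 8: d = realloc(d, 3) -> d = 21; heap: [0-13 FREE][14-20 ALLOC][21-23 ALLOC][24-45 FREE]
Free blocks: [14 22] total_free=36 largest=22 -> 100*(36-22)/36 = 1400/36 ≈ 38.889 -> rounds to 39

Answer: 39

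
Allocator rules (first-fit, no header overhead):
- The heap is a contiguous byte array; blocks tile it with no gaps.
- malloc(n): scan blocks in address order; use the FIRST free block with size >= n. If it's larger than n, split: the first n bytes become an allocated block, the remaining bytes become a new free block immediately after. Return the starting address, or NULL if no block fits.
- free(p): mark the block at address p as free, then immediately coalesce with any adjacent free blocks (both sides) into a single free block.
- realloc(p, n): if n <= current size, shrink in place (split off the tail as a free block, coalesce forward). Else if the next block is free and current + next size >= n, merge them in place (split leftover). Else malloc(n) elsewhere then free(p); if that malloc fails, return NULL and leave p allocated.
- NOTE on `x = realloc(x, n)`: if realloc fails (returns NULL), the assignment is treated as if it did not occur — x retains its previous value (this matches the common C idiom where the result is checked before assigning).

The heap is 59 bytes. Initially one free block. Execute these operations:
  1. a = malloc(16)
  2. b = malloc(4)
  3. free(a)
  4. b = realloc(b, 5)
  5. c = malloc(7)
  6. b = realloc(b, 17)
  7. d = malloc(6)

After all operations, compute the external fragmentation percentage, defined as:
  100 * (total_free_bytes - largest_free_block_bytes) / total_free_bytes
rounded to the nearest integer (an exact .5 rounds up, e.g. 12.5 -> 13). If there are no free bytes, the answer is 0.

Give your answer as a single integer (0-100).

Op 1: a = malloc(16) -> a = 0; heap: [0-15 ALLOC][16-58 FREE]
Op 2: b = malloc(4) -> b = 16; heap: [0-15 ALLOC][16-19 ALLOC][20-58 FREE]
Op 3: free(a) -> (freed a); heap: [0-15 FREE][16-19 ALLOC][20-58 FREE]
Op 4: b = realloc(b, 5) -> b = 16; heap: [0-15 FREE][16-20 ALLOC][21-58 FREE]
Op 5: c = malloc(7) -> c = 0; heap: [0-6 ALLOC][7-15 FREE][16-20 ALLOC][21-58 FREE]
Op 6: b = realloc(b, 17) -> b = 16; heap: [0-6 ALLOC][7-15 FREE][16-32 ALLOC][33-58 FREE]
Op 7: d = malloc(6) -> d = 7; heap: [0-6 ALLOC][7-12 ALLOC][13-15 FREE][16-32 ALLOC][33-58 FREE]
Free blocks: [3 26] total_free=29 largest=26 -> 100*(29-26)/29 = 300/29 ≈ 10.345 -> rounds to 10

Answer: 10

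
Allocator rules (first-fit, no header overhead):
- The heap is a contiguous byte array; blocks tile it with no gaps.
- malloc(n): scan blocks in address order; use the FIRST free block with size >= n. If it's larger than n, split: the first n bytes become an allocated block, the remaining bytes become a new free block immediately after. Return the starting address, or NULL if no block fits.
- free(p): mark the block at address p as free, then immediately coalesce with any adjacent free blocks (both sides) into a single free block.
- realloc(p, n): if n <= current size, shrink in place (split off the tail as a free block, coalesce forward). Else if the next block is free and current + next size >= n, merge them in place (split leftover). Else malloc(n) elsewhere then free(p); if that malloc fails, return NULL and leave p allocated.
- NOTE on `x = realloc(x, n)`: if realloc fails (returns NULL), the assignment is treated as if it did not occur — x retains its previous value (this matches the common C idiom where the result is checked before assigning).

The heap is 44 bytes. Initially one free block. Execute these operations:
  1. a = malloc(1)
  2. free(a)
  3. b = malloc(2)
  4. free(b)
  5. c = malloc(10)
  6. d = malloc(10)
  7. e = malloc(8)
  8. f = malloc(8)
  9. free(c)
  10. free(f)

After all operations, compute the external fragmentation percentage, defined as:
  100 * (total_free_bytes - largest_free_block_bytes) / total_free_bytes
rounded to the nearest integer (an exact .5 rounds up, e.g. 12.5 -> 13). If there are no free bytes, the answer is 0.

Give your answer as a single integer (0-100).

Op 1: a = malloc(1) -> a = 0; heap: [0-0 ALLOC][1-43 FREE]
Op 2: free(a) -> (freed a); heap: [0-43 FREE]
Op 3: b = malloc(2) -> b = 0; heap: [0-1 ALLOC][2-43 FREE]
Op 4: free(b) -> (freed b); heap: [0-43 FREE]
Op 5: c = malloc(10) -> c = 0; heap: [0-9 ALLOC][10-43 FREE]
Op 6: d = malloc(10) -> d = 10; heap: [0-9 ALLOC][10-19 ALLOC][20-43 FREE]
Op 7: e = malloc(8) -> e = 20; heap: [0-9 ALLOC][10-19 ALLOC][20-27 ALLOC][28-43 FREE]
Op 8: f = malloc(8) -> f = 28; heap: [0-9 ALLOC][10-19 ALLOC][20-27 ALLOC][28-35 ALLOC][36-43 FREE]
Op 9: free(c) -> (freed c); heap: [0-9 FREE][10-19 ALLOC][20-27 ALLOC][28-35 ALLOC][36-43 FREE]
Op 10: free(f) -> (freed f); heap: [0-9 FREE][10-19 ALLOC][20-27 ALLOC][28-43 FREE]
Free blocks: [10 16] total_free=26 largest=16 -> 100*(26-16)/26 = 1000/26 ≈ 38.462 -> rounds to 38

Answer: 38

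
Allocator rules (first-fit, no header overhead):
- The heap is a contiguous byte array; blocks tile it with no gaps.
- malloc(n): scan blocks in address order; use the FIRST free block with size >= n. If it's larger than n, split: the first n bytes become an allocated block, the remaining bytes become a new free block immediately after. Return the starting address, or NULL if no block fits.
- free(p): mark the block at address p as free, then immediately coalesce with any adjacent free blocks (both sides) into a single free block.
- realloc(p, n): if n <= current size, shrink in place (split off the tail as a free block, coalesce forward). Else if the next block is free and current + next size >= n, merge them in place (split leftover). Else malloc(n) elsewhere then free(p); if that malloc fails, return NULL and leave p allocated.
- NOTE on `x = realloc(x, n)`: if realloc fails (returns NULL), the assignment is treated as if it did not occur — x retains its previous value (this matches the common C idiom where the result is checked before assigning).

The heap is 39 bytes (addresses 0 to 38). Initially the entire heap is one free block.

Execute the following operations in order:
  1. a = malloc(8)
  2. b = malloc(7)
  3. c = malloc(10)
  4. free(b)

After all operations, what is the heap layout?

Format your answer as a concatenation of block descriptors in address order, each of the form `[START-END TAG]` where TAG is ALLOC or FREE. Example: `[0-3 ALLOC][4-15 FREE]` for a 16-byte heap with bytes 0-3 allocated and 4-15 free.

Answer: [0-7 ALLOC][8-14 FREE][15-24 ALLOC][25-38 FREE]

Derivation:
Op 1: a = malloc(8) -> a = 0; heap: [0-7 ALLOC][8-38 FREE]
Op 2: b = malloc(7) -> b = 8; heap: [0-7 ALLOC][8-14 ALLOC][15-38 FREE]
Op 3: c = malloc(10) -> c = 15; heap: [0-7 ALLOC][8-14 ALLOC][15-24 ALLOC][25-38 FREE]
Op 4: free(b) -> (freed b); heap: [0-7 ALLOC][8-14 FREE][15-24 ALLOC][25-38 FREE]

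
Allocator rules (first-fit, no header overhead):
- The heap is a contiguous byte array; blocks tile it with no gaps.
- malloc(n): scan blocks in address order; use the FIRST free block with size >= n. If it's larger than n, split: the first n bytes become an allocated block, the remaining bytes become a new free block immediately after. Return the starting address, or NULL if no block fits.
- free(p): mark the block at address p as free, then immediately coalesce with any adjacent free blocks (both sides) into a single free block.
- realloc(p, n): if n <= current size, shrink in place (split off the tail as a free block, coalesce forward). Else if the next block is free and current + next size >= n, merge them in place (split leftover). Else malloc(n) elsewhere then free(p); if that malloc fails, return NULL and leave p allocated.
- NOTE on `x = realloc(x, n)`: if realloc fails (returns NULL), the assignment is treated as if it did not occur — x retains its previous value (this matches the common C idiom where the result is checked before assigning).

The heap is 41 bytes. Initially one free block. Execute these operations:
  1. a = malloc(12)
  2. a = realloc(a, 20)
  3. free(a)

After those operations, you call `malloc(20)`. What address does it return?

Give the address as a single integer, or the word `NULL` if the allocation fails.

Answer: 0

Derivation:
Op 1: a = malloc(12) -> a = 0; heap: [0-11 ALLOC][12-40 FREE]
Op 2: a = realloc(a, 20) -> a = 0; heap: [0-19 ALLOC][20-40 FREE]
Op 3: free(a) -> (freed a); heap: [0-40 FREE]
malloc(20): first-fit scan over [0-40 FREE] -> 0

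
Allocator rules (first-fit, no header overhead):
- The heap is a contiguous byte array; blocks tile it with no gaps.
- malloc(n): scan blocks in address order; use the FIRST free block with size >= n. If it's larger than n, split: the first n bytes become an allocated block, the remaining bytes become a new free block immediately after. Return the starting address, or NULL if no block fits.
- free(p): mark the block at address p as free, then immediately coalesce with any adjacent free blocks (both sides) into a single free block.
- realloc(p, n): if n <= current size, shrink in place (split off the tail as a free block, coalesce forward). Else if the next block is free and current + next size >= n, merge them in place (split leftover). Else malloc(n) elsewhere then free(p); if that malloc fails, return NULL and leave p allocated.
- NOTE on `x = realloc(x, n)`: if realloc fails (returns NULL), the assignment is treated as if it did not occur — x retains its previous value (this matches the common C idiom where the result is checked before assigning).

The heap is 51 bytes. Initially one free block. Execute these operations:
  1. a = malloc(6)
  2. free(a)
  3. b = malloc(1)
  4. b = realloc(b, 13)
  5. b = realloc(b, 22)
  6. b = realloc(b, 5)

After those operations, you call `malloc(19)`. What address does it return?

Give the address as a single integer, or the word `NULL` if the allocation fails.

Op 1: a = malloc(6) -> a = 0; heap: [0-5 ALLOC][6-50 FREE]
Op 2: free(a) -> (freed a); heap: [0-50 FREE]
Op 3: b = malloc(1) -> b = 0; heap: [0-0 ALLOC][1-50 FREE]
Op 4: b = realloc(b, 13) -> b = 0; heap: [0-12 ALLOC][13-50 FREE]
Op 5: b = realloc(b, 22) -> b = 0; heap: [0-21 ALLOC][22-50 FREE]
Op 6: b = realloc(b, 5) -> b = 0; heap: [0-4 ALLOC][5-50 FREE]
malloc(19): first-fit scan over [0-4 ALLOC][5-50 FREE] -> 5

Answer: 5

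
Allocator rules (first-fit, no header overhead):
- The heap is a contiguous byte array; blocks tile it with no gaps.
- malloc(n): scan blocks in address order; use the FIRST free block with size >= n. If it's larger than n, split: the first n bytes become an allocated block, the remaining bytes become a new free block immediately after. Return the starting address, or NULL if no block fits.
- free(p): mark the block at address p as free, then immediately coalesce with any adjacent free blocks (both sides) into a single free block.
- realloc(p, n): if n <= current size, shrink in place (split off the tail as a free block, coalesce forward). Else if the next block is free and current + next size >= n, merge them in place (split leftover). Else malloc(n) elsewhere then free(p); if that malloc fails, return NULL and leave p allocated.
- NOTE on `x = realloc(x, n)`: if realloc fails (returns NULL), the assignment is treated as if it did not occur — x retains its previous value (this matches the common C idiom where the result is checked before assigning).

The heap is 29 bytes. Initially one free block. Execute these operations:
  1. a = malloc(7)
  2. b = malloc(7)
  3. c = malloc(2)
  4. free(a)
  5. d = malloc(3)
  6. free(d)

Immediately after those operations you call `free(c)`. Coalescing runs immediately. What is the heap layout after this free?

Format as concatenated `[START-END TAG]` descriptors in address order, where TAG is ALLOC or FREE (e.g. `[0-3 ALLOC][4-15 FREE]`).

Op 1: a = malloc(7) -> a = 0; heap: [0-6 ALLOC][7-28 FREE]
Op 2: b = malloc(7) -> b = 7; heap: [0-6 ALLOC][7-13 ALLOC][14-28 FREE]
Op 3: c = malloc(2) -> c = 14; heap: [0-6 ALLOC][7-13 ALLOC][14-15 ALLOC][16-28 FREE]
Op 4: free(a) -> (freed a); heap: [0-6 FREE][7-13 ALLOC][14-15 ALLOC][16-28 FREE]
Op 5: d = malloc(3) -> d = 0; heap: [0-2 ALLOC][3-6 FREE][7-13 ALLOC][14-15 ALLOC][16-28 FREE]
Op 6: free(d) -> (freed d); heap: [0-6 FREE][7-13 ALLOC][14-15 ALLOC][16-28 FREE]
free(c): c = 14 -> block [14-15 ALLOC]; mark free, coalesce with adjacent free neighbors -> [0-6 FREE][7-13 ALLOC][14-28 FREE]

Answer: [0-6 FREE][7-13 ALLOC][14-28 FREE]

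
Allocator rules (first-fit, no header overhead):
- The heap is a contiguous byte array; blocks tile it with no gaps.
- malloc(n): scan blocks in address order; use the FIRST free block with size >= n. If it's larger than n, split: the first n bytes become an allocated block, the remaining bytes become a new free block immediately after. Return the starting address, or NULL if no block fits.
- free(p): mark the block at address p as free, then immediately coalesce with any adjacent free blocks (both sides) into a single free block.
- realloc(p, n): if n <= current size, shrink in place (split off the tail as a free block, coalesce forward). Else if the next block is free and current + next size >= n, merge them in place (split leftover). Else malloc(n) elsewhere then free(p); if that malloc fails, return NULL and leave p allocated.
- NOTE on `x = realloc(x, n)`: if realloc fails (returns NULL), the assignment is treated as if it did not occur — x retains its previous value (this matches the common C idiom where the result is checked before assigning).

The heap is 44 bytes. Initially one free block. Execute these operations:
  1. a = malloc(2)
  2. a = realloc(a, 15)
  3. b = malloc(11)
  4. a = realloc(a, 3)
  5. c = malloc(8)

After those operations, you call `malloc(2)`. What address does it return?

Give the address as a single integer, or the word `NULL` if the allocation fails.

Answer: 11

Derivation:
Op 1: a = malloc(2) -> a = 0; heap: [0-1 ALLOC][2-43 FREE]
Op 2: a = realloc(a, 15) -> a = 0; heap: [0-14 ALLOC][15-43 FREE]
Op 3: b = malloc(11) -> b = 15; heap: [0-14 ALLOC][15-25 ALLOC][26-43 FREE]
Op 4: a = realloc(a, 3) -> a = 0; heap: [0-2 ALLOC][3-14 FREE][15-25 ALLOC][26-43 FREE]
Op 5: c = malloc(8) -> c = 3; heap: [0-2 ALLOC][3-10 ALLOC][11-14 FREE][15-25 ALLOC][26-43 FREE]
malloc(2): first-fit scan over [0-2 ALLOC][3-10 ALLOC][11-14 FREE][15-25 ALLOC][26-43 FREE] -> 11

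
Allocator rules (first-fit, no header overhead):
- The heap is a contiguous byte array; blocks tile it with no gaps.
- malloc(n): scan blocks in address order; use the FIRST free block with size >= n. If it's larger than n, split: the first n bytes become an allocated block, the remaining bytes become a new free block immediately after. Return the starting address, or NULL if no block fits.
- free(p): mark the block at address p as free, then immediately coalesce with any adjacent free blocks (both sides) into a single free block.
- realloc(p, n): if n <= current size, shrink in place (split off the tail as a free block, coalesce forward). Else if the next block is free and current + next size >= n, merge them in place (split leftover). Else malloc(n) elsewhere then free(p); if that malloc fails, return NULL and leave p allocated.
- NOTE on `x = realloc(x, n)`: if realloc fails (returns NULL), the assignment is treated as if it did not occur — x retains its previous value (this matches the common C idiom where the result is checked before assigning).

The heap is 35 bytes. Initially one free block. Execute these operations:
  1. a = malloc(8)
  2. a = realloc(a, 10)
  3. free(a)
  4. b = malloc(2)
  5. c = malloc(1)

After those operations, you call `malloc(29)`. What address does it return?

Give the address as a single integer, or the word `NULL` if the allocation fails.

Op 1: a = malloc(8) -> a = 0; heap: [0-7 ALLOC][8-34 FREE]
Op 2: a = realloc(a, 10) -> a = 0; heap: [0-9 ALLOC][10-34 FREE]
Op 3: free(a) -> (freed a); heap: [0-34 FREE]
Op 4: b = malloc(2) -> b = 0; heap: [0-1 ALLOC][2-34 FREE]
Op 5: c = malloc(1) -> c = 2; heap: [0-1 ALLOC][2-2 ALLOC][3-34 FREE]
malloc(29): first-fit scan over [0-1 ALLOC][2-2 ALLOC][3-34 FREE] -> 3

Answer: 3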